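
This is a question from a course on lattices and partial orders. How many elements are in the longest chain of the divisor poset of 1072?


A chain is a totally ordered subset; we count the number of elements in a maximum chain.
Compute, for each element x, the size of the longest chain ending at x:
  1: 1
  2: 2
  67: 2
  4: 3
  8: 4
  134: 3
  ...
A maximum chain: 1 < 2 < 4 < 8 < 16 < 1072
Number of elements in the longest chain: 6


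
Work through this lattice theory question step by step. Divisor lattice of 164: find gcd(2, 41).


In a divisor lattice, meet = gcd (greatest common divisor).
By Euclidean algorithm or factoring: gcd(2,41) = 1


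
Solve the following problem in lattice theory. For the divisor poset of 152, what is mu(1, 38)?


In a divisor lattice, mu(a,b) = mu(b/a) where mu is the classical Mobius function.
b/a = 38/1 = 38
Prime factorization of 38: primes [2, 19]
38 is squarefree with 2 prime factor(s), so mu(38) = (-1)^2 = 1


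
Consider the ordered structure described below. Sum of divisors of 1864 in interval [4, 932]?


Interval [4,932] in divisors of 1864: [4, 932]
Sum = 936


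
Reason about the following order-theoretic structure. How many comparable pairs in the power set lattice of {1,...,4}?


A comparable pair {a,b} has a < b or b < a in the order.
Count unordered pairs where one element is strictly below the other.
Examples: {{},{1}}, {{},{2}}, {{},{3}}, {{},{4}}, ...
Total comparable pairs: 65


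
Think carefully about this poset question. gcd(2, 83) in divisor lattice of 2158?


Meet=gcd.
gcd(2,83)=1


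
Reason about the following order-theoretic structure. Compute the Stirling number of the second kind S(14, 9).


S(n,k) = k*S(n-1,k) + S(n-1,k-1).
S(13,9) = 359502, S(13,8) = 1899612
S(14,9) = 9*359502 + 1899612 = 3235518 + 1899612
S(14,9) = 5135130


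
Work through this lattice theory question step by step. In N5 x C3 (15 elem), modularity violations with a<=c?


Modular law: if a <= c then a v (b ^ c) = (a v b) ^ c.
Check all triples (a,b,c) with a <= c among 15 elements.
  e.g. a=(a,0), b=(c,0), c=(b,0): lhs=(a,0) != rhs=(b,0)
  e.g. a=(a,0), b=(c,1), c=(b,0): lhs=(a,0) != rhs=(b,0)
Total violating triples: 18


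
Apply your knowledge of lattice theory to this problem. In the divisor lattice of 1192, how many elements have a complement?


An element a is complemented if some b has a meet b = bottom, a join b = top.
a is complemented iff gcd(a, n/a)=1, i.e. a is a unitary divisor of 1192.
Complemented elements: 1, 8, 149, 1192
Count: 4


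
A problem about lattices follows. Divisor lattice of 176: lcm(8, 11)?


Join=lcm.
gcd(8,11)=1
lcm=88


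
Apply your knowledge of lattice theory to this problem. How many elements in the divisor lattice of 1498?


Divisors of 1498: [1, 2, 7, 14, 107, 214, 749, 1498]
Count: 8


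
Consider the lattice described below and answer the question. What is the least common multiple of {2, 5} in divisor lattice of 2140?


In a divisor lattice, join = lcm (least common multiple).
Compute lcm iteratively: start with first element, then lcm(current, next).
Elements: [2, 5]
lcm(2,5) = 10
Final lcm = 10


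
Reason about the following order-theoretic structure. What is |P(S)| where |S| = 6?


Power set = 2^n.
2^6 = 64


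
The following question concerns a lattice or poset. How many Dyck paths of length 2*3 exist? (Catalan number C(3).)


C(n) = C(2n, n) / (n+1).
C(6, 3) = 20
C(3) = 20 / 4 = 5


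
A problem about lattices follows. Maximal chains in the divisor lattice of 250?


A maximal chain goes from the minimum element to a maximal element via cover relations.
Counting all min-to-max paths in the cover graph.
Total maximal chains: 4


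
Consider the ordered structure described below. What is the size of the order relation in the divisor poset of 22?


The order relation is {(a,b) : a <= b}, reflexive so it includes (a,a).
Examples: (1,1), (1,11), (1,2), (1,22), (11,11), ...
Total ordered pairs: 9


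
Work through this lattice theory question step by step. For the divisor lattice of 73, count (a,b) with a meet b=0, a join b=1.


Complement pair (a,b): a meet b = bottom, a join b = top.
Here: gcd(a,b)=1 and lcm(a,b)=73, i.e. a*b=73 with a,b coprime.
Pairs found: (1,73), (73,1)
Total ordered pairs: 2


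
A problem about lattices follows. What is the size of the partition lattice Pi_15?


B(n) = number of set partitions of an n-element set.
B(n) satisfies the recurrence: B(n+1) = sum_k C(n,k)*B(k).
B(15) = 1382958545


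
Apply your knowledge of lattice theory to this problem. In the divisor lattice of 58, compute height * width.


Height = length of longest chain minus 1; width = size of largest antichain.
A maximum chain: 1 | 29 | 58  (height 2).
A maximum antichain: {2, 29}  (width 2).
Product = 2 * 2 = 4


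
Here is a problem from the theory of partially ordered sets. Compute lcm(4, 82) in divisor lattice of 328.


In a divisor lattice, join = lcm (least common multiple).
gcd(4,82) = 2
lcm(4,82) = 4*82/gcd = 328/2 = 164


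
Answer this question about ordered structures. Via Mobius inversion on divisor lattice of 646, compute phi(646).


phi(n) = n * prod_{p|n} (1 - 1/p).
Prime divisors of 646: [2, 17, 19]
phi(646) = 646 * (1 - 1/2) * (1 - 1/17) * (1 - 1/19)
phi(646) = 288


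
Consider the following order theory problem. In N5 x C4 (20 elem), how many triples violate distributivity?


Distributive law: a ^ (b v c) = (a ^ b) v (a ^ c).
Check all 20^3 = 8000 ordered triples (a,b,c).
  e.g. a=(b,0), b=(a,0), c=(c,0): lhs=(b,0) != rhs=(a,0)
  e.g. a=(b,0), b=(a,0), c=(c,1): lhs=(b,0) != rhs=(a,0)
Total violating triples: 128


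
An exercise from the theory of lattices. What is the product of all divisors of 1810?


Divisors of 1810: [1, 2, 5, 10, 181, 362, 905, 1810]
Product = n^(d(n)/2) = 1810^(8/2)
Product = 10732831210000


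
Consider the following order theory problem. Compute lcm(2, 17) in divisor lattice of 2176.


In a divisor lattice, join = lcm (least common multiple).
gcd(2,17) = 1
lcm(2,17) = 2*17/gcd = 34/1 = 34


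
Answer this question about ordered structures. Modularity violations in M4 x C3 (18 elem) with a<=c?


Modular law: if a <= c then a v (b ^ c) = (a v b) ^ c.
Check all triples (a,b,c) with a <= c among 18 elements.
This lattice is modular (diamonds M_m and their chain-products are modular).
Total violating triples: 0


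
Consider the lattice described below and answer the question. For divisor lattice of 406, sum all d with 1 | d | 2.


Interval [1,2] in divisors of 406: [1, 2]
Sum = 3


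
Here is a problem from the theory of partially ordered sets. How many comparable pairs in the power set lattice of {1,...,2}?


A comparable pair {a,b} has a < b or b < a in the order.
Count unordered pairs where one element is strictly below the other.
Examples: {{},{1}}, {{},{2}}, {{},{1,2}}, {{1},{1,2}}, ...
Total comparable pairs: 5


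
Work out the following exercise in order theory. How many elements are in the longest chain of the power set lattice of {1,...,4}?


A chain is a totally ordered subset; we count the number of elements in a maximum chain.
Compute, for each element x, the size of the longest chain ending at x:
  {}: 1
  {1}: 2
  {2}: 2
  {3}: 2
  {4}: 2
  {1,2}: 3
  ...
A maximum chain: {} < {1} < {1,2} < {1,2,3} < {1,2,3,4}
Number of elements in the longest chain: 5


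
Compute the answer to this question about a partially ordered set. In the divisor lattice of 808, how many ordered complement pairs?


Complement pair (a,b): a meet b = bottom, a join b = top.
Here: gcd(a,b)=1 and lcm(a,b)=808, i.e. a*b=808 with a,b coprime.
Pairs found: (1,808), (8,101), (101,8), (808,1)
Total ordered pairs: 4


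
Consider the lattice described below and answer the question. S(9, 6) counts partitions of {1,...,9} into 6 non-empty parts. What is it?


S(n,k) = k*S(n-1,k) + S(n-1,k-1).
S(8,6) = 266, S(8,5) = 1050
S(9,6) = 6*266 + 1050 = 1596 + 1050
S(9,6) = 2646


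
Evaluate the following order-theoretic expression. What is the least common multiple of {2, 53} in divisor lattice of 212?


In a divisor lattice, join = lcm (least common multiple).
Compute lcm iteratively: start with first element, then lcm(current, next).
Elements: [2, 53]
lcm(2,53) = 106
Final lcm = 106


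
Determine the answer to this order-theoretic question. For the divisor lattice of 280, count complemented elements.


An element a is complemented if some b has a meet b = bottom, a join b = top.
a is complemented iff gcd(a, n/a)=1, i.e. a is a unitary divisor of 280.
Complemented elements: 1, 5, 7, 8, 35, 40, ... (2 more)
Count: 8


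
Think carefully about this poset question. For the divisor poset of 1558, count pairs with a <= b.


The order relation is {(a,b) : a <= b}, reflexive so it includes (a,a).
Examples: (1,1), (1,1558), (1,19), (1,2), (1,38), ...
Total ordered pairs: 27


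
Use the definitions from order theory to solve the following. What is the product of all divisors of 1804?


Divisors of 1804: [1, 2, 4, 11, 22, 41, 44, 82, 164, 451, 902, 1804]
Product = n^(d(n)/2) = 1804^(12/2)
Product = 34468247221412663296


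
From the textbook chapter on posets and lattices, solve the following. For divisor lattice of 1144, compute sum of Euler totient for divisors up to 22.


Divisors of 1144 up to 22: [1, 2, 4, 8, 11, 13, 22]
phi values: [1, 1, 2, 4, 10, 12, 10]
Sum = 40


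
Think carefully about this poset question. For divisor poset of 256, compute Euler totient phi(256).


phi(n) = n * prod_{p|n} (1 - 1/p).
Prime divisors of 256: [2]
phi(256) = 256 * (1 - 1/2)
phi(256) = 128


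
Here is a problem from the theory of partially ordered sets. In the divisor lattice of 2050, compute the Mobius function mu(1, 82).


In a divisor lattice, mu(a,b) = mu(b/a) where mu is the classical Mobius function.
b/a = 82/1 = 82
Prime factorization of 82: primes [2, 41]
82 is squarefree with 2 prime factor(s), so mu(82) = (-1)^2 = 1


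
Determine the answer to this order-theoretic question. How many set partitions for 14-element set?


B(n) = number of set partitions of an n-element set.
B(n) satisfies the recurrence: B(n+1) = sum_k C(n,k)*B(k).
B(14) = 190899322


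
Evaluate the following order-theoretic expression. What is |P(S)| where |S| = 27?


Power set = 2^n.
2^27 = 134217728


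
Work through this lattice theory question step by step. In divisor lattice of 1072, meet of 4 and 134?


In a divisor lattice, meet = gcd (greatest common divisor).
By Euclidean algorithm or factoring: gcd(4,134) = 2


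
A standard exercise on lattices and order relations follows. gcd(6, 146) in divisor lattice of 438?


Meet=gcd.
gcd(6,146)=2


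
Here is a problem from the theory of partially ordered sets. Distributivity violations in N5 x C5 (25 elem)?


Distributive law: a ^ (b v c) = (a ^ b) v (a ^ c).
Check all 25^3 = 15625 ordered triples (a,b,c).
  e.g. a=(b,0), b=(a,0), c=(c,0): lhs=(b,0) != rhs=(a,0)
  e.g. a=(b,0), b=(a,0), c=(c,1): lhs=(b,0) != rhs=(a,0)
Total violating triples: 250


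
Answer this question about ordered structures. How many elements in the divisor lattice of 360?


Divisors of 360: [1, 2, 3, 4, 5, 6, 8, 9, 10, 12, 15, 18, 20, 24, 30, 36, 40, 45, 60, 72, 90, 120, 180, 360]
Count: 24


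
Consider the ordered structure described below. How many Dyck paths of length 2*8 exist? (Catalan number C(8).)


C(n) = C(2n, n) / (n+1).
C(16, 8) = 12870
C(8) = 12870 / 9 = 1430


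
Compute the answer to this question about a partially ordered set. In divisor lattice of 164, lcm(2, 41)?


Join=lcm.
gcd(2,41)=1
lcm=82


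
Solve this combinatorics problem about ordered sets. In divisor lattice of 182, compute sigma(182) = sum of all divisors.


sigma(n) = sum of divisors.
Divisors of 182: [1, 2, 7, 13, 14, 26, 91, 182]
Sum = 336


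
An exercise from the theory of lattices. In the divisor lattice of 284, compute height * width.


Height = length of longest chain minus 1; width = size of largest antichain.
A maximum chain: 1 | 71 | 142 | 284  (height 3).
A maximum antichain: {2, 71}  (width 2).
Product = 3 * 2 = 6


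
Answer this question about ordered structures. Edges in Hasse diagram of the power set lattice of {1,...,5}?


A cover relation a -< b holds when a < b with no c strictly between.
Cover relations:
  {} -< {1}
  {} -< {2}
  {} -< {3}
  {} -< {4}
  {} -< {5}
  {1} -< {1,2}
  {1} -< {1,3}
  {1} -< {1,4}
  ...72 more
Total: 80


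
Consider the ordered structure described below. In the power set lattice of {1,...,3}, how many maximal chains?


A maximal chain goes from the minimum element to a maximal element via cover relations.
Counting all min-to-max paths in the cover graph.
Total maximal chains: 6


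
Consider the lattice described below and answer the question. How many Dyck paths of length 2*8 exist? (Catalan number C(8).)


C(n) = C(2n, n) / (n+1).
C(16, 8) = 12870
C(8) = 12870 / 9 = 1430


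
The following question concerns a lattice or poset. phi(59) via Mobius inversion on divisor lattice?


phi(n) = n * prod_{p|n} (1 - 1/p).
Prime divisors of 59: [59]
phi(59) = 59 * (1 - 1/59)
phi(59) = 58


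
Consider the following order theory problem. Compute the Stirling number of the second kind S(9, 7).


S(n,k) = k*S(n-1,k) + S(n-1,k-1).
S(8,7) = 28, S(8,6) = 266
S(9,7) = 7*28 + 266 = 196 + 266
S(9,7) = 462


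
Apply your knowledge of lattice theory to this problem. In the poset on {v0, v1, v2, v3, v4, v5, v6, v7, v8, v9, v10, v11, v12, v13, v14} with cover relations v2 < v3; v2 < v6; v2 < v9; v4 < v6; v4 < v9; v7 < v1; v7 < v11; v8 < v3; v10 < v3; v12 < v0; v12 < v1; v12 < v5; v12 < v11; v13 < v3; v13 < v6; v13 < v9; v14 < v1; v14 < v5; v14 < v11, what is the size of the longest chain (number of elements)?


A chain is a totally ordered subset; we count the number of elements in a maximum chain.
Compute, for each element x, the size of the longest chain ending at x:
  v2: 1
  v4: 1
  v7: 1
  v8: 1
  v10: 1
  v12: 1
  ...
A maximum chain: v12 < v0
Number of elements in the longest chain: 2


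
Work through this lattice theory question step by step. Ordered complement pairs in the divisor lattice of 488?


Complement pair (a,b): a meet b = bottom, a join b = top.
Here: gcd(a,b)=1 and lcm(a,b)=488, i.e. a*b=488 with a,b coprime.
Pairs found: (1,488), (8,61), (61,8), (488,1)
Total ordered pairs: 4


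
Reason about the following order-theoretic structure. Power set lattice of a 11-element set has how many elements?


Power set = 2^n.
2^11 = 2048


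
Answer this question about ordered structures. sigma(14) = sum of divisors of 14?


sigma(n) = sum of divisors.
Divisors of 14: [1, 2, 7, 14]
Sum = 24


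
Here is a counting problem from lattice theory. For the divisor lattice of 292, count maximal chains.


A maximal chain goes from the minimum element to a maximal element via cover relations.
Counting all min-to-max paths in the cover graph.
Total maximal chains: 3


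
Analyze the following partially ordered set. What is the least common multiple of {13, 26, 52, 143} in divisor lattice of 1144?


In a divisor lattice, join = lcm (least common multiple).
Compute lcm iteratively: start with first element, then lcm(current, next).
Elements: [13, 26, 52, 143]
lcm(13,26) = 26
lcm(26,52) = 52
lcm(52,143) = 572
Final lcm = 572


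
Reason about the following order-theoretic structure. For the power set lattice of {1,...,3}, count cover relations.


A cover relation a -< b holds when a < b with no c strictly between.
Cover relations:
  {} -< {1}
  {} -< {2}
  {} -< {3}
  {1} -< {1,2}
  {1} -< {1,3}
  {2} -< {1,2}
  {2} -< {2,3}
  {3} -< {1,3}
  ...4 more
Total: 12


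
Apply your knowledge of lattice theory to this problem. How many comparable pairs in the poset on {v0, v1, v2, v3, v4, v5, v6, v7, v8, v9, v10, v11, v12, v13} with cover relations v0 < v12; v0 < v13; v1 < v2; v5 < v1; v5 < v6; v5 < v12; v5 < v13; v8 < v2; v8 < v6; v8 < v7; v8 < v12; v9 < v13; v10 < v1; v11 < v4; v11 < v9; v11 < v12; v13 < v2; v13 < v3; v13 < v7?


A comparable pair {a,b} has a < b or b < a in the order.
Count unordered pairs where one element is strictly below the other.
Examples: {v0,v2}, {v0,v3}, {v0,v7}, {v0,v12}, ...
Total comparable pairs: 33


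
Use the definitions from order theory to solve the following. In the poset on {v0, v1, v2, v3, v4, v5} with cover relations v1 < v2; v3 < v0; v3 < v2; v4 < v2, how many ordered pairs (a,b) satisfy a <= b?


The order relation is {(a,b) : a <= b}, reflexive so it includes (a,a).
Examples: (v0,v0), (v1,v1), (v1,v2), (v2,v2), (v3,v0), ...
Total ordered pairs: 10


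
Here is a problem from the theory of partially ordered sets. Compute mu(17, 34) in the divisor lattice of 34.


In a divisor lattice, mu(a,b) = mu(b/a) where mu is the classical Mobius function.
b/a = 34/17 = 2
Prime factorization of 2: primes [2]
2 is squarefree with 1 prime factor(s), so mu(2) = (-1)^1 = -1


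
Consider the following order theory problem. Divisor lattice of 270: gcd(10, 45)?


Meet=gcd.
gcd(10,45)=5


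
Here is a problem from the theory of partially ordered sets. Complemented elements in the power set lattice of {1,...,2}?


An element a is complemented if some b has a meet b = bottom, a join b = top.
every subset A has complement S\A, so all elements are complemented.
Complemented elements: {}, {1}, {2}, {1,2}
Count: 4


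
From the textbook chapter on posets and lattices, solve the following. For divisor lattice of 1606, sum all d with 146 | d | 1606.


Interval [146,1606] in divisors of 1606: [146, 1606]
Sum = 1752


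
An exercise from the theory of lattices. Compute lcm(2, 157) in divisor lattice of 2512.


In a divisor lattice, join = lcm (least common multiple).
gcd(2,157) = 1
lcm(2,157) = 2*157/gcd = 314/1 = 314


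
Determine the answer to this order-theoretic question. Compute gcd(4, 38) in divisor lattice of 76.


In a divisor lattice, meet = gcd (greatest common divisor).
By Euclidean algorithm or factoring: gcd(4,38) = 2


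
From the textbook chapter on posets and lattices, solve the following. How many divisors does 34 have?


Divisors of 34: [1, 2, 17, 34]
Count: 4


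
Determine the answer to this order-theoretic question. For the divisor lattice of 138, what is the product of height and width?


Height = length of longest chain minus 1; width = size of largest antichain.
A maximum chain: 1 | 23 | 69 | 138  (height 3).
A maximum antichain: {2, 3, 23}  (width 3).
Product = 3 * 3 = 9


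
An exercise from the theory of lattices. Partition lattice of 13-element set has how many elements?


B(n) = number of set partitions of an n-element set.
B(n) satisfies the recurrence: B(n+1) = sum_k C(n,k)*B(k).
B(13) = 27644437


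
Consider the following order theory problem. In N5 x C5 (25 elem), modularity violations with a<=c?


Modular law: if a <= c then a v (b ^ c) = (a v b) ^ c.
Check all triples (a,b,c) with a <= c among 25 elements.
  e.g. a=(a,0), b=(c,0), c=(b,0): lhs=(a,0) != rhs=(b,0)
  e.g. a=(a,0), b=(c,1), c=(b,0): lhs=(a,0) != rhs=(b,0)
Total violating triples: 75


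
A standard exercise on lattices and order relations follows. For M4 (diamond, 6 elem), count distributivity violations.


Distributive law: a ^ (b v c) = (a ^ b) v (a ^ c).
Check all 6^3 = 216 ordered triples (a,b,c).
  e.g. a=a1, b=a2, c=a3: lhs=a1 != rhs=0
  e.g. a=a1, b=a2, c=a4: lhs=a1 != rhs=0
Total violating triples: 24


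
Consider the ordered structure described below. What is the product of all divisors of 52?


Divisors of 52: [1, 2, 4, 13, 26, 52]
Product = n^(d(n)/2) = 52^(6/2)
Product = 140608


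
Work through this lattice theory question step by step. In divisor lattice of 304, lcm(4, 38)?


Join=lcm.
gcd(4,38)=2
lcm=76


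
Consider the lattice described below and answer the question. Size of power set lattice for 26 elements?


Power set = 2^n.
2^26 = 67108864


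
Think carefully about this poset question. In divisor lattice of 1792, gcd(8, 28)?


Meet=gcd.
gcd(8,28)=4


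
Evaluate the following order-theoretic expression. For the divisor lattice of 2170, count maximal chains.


A maximal chain goes from the minimum element to a maximal element via cover relations.
Counting all min-to-max paths in the cover graph.
Total maximal chains: 24


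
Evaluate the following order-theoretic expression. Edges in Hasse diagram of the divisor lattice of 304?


A cover relation a -< b holds when a < b with no c strictly between.
Cover relations:
  1 -< 2
  1 -< 19
  2 -< 4
  2 -< 38
  4 -< 8
  4 -< 76
  8 -< 16
  8 -< 152
  ...5 more
Total: 13


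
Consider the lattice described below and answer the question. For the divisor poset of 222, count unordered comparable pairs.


A comparable pair {a,b} has a < b or b < a in the order.
Count unordered pairs where one element is strictly below the other.
Examples: {1,2}, {1,3}, {1,6}, {1,37}, ...
Total comparable pairs: 19


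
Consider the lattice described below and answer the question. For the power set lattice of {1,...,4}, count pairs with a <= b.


The order relation is {(a,b) : a <= b}, reflexive so it includes (a,a).
Examples: ({},{}), ({},{1,2}), ({},{1,2,3}), ({},{1,2,3,4}), ({},{1,2,4}), ...
Total ordered pairs: 81


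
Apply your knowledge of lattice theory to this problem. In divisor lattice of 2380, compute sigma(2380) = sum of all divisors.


sigma(n) = sum of divisors.
Divisors of 2380: [1, 2, 4, 5, 7, 10, 14, 17, 20, 28, 34, 35, 68, 70, 85, 119, 140, 170, 238, 340, 476, 595, 1190, 2380]
Sum = 6048


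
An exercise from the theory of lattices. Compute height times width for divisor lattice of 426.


Height = length of longest chain minus 1; width = size of largest antichain.
A maximum chain: 1 | 71 | 213 | 426  (height 3).
A maximum antichain: {2, 3, 71}  (width 3).
Product = 3 * 3 = 9


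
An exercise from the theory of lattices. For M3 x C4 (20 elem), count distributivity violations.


Distributive law: a ^ (b v c) = (a ^ b) v (a ^ c).
Check all 20^3 = 8000 ordered triples (a,b,c).
  e.g. a=(a1,0), b=(a2,0), c=(a3,0): lhs=(a1,0) != rhs=(0,0)
  e.g. a=(a1,0), b=(a2,0), c=(a3,1): lhs=(a1,0) != rhs=(0,0)
Total violating triples: 384


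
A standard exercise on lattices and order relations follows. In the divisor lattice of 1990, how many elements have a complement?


An element a is complemented if some b has a meet b = bottom, a join b = top.
a is complemented iff gcd(a, n/a)=1, i.e. a is a unitary divisor of 1990.
Complemented elements: 1, 2, 5, 10, 199, 398, ... (2 more)
Count: 8


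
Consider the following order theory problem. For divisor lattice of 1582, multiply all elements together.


Divisors of 1582: [1, 2, 7, 14, 113, 226, 791, 1582]
Product = n^(d(n)/2) = 1582^(8/2)
Product = 6263627420176


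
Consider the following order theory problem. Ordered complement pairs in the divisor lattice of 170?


Complement pair (a,b): a meet b = bottom, a join b = top.
Here: gcd(a,b)=1 and lcm(a,b)=170, i.e. a*b=170 with a,b coprime.
Pairs found: (1,170), (2,85), (5,34), (10,17), ... (4 more)
Total ordered pairs: 8


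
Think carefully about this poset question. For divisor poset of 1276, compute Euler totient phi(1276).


phi(n) = n * prod_{p|n} (1 - 1/p).
Prime divisors of 1276: [2, 11, 29]
phi(1276) = 1276 * (1 - 1/2) * (1 - 1/11) * (1 - 1/29)
phi(1276) = 560


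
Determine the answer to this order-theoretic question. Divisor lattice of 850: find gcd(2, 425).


In a divisor lattice, meet = gcd (greatest common divisor).
By Euclidean algorithm or factoring: gcd(2,425) = 1


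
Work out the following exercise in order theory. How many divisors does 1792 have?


Divisors of 1792: [1, 2, 4, 7, 8, 14, 16, 28, 32, 56, 64, 112, 128, 224, 256, 448, 896, 1792]
Count: 18


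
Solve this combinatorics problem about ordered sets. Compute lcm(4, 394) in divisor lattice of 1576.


In a divisor lattice, join = lcm (least common multiple).
gcd(4,394) = 2
lcm(4,394) = 4*394/gcd = 1576/2 = 788


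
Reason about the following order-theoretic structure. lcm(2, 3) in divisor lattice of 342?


Join=lcm.
gcd(2,3)=1
lcm=6


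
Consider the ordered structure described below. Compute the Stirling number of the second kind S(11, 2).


S(n,k) = k*S(n-1,k) + S(n-1,k-1).
S(10,2) = 511, S(10,1) = 1
S(11,2) = 2*511 + 1 = 1022 + 1
S(11,2) = 1023


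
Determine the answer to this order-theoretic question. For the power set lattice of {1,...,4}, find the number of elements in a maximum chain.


A chain is a totally ordered subset; we count the number of elements in a maximum chain.
Compute, for each element x, the size of the longest chain ending at x:
  {}: 1
  {1}: 2
  {2}: 2
  {3}: 2
  {4}: 2
  {1,2}: 3
  ...
A maximum chain: {} < {1} < {1,2} < {1,2,3} < {1,2,3,4}
Number of elements in the longest chain: 5


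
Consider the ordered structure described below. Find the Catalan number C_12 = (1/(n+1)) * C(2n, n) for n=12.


C(n) = C(2n, n) / (n+1).
C(24, 12) = 2704156
C(12) = 2704156 / 13 = 208012


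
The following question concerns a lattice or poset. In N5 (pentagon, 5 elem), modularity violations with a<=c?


Modular law: if a <= c then a v (b ^ c) = (a v b) ^ c.
Check all triples (a,b,c) with a <= c among 5 elements.
  e.g. a=a, b=c, c=b: lhs=a != rhs=b
Total violating triples: 1


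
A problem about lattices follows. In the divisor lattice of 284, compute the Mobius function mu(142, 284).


In a divisor lattice, mu(a,b) = mu(b/a) where mu is the classical Mobius function.
b/a = 284/142 = 2
Prime factorization of 2: primes [2]
2 is squarefree with 1 prime factor(s), so mu(2) = (-1)^1 = -1


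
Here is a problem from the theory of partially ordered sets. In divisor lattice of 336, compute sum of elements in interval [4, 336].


Interval [4,336] in divisors of 336: [4, 8, 12, 16, 24, 28, 48, 56, 84, 112, 168, 336]
Sum = 896


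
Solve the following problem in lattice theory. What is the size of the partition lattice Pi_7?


B(n) = number of set partitions of an n-element set.
B(n) satisfies the recurrence: B(n+1) = sum_k C(n,k)*B(k).
B(7) = 877


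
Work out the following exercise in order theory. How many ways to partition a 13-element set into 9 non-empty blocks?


S(n,k) = k*S(n-1,k) + S(n-1,k-1).
S(12,9) = 22275, S(12,8) = 159027
S(13,9) = 9*22275 + 159027 = 200475 + 159027
S(13,9) = 359502


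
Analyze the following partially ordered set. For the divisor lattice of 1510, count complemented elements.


An element a is complemented if some b has a meet b = bottom, a join b = top.
a is complemented iff gcd(a, n/a)=1, i.e. a is a unitary divisor of 1510.
Complemented elements: 1, 2, 5, 10, 151, 302, ... (2 more)
Count: 8


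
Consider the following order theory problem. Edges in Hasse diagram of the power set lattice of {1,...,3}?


A cover relation a -< b holds when a < b with no c strictly between.
Cover relations:
  {} -< {1}
  {} -< {2}
  {} -< {3}
  {1} -< {1,2}
  {1} -< {1,3}
  {2} -< {1,2}
  {2} -< {2,3}
  {3} -< {1,3}
  ...4 more
Total: 12


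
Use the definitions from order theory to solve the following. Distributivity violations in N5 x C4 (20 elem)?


Distributive law: a ^ (b v c) = (a ^ b) v (a ^ c).
Check all 20^3 = 8000 ordered triples (a,b,c).
  e.g. a=(b,0), b=(a,0), c=(c,0): lhs=(b,0) != rhs=(a,0)
  e.g. a=(b,0), b=(a,0), c=(c,1): lhs=(b,0) != rhs=(a,0)
Total violating triples: 128


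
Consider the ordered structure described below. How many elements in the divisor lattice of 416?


Divisors of 416: [1, 2, 4, 8, 13, 16, 26, 32, 52, 104, 208, 416]
Count: 12


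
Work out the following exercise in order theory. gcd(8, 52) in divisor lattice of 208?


Meet=gcd.
gcd(8,52)=4


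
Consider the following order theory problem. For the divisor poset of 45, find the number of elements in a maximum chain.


A chain is a totally ordered subset; we count the number of elements in a maximum chain.
Compute, for each element x, the size of the longest chain ending at x:
  1: 1
  3: 2
  5: 2
  9: 3
  15: 3
  45: 4
A maximum chain: 1 < 3 < 9 < 45
Number of elements in the longest chain: 4


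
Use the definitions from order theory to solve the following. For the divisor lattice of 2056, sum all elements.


sigma(n) = sum of divisors.
Divisors of 2056: [1, 2, 4, 8, 257, 514, 1028, 2056]
Sum = 3870


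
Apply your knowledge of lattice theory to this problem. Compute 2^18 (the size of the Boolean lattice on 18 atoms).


Power set = 2^n.
2^18 = 262144


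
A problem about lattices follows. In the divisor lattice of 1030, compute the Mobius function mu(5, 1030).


In a divisor lattice, mu(a,b) = mu(b/a) where mu is the classical Mobius function.
b/a = 1030/5 = 206
Prime factorization of 206: primes [2, 103]
206 is squarefree with 2 prime factor(s), so mu(206) = (-1)^2 = 1


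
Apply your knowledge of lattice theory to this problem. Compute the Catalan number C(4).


C(n) = C(2n, n) / (n+1).
C(8, 4) = 70
C(4) = 70 / 5 = 14


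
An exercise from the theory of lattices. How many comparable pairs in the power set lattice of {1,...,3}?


A comparable pair {a,b} has a < b or b < a in the order.
Count unordered pairs where one element is strictly below the other.
Examples: {{},{1}}, {{},{2}}, {{},{3}}, {{},{1,2}}, ...
Total comparable pairs: 19


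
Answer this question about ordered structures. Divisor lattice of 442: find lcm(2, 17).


In a divisor lattice, join = lcm (least common multiple).
gcd(2,17) = 1
lcm(2,17) = 2*17/gcd = 34/1 = 34


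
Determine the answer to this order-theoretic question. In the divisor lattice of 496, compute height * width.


Height = length of longest chain minus 1; width = size of largest antichain.
A maximum chain: 1 | 31 | 62 | 124 | 248 | 496  (height 5).
A maximum antichain: {2, 31}  (width 2).
Product = 5 * 2 = 10


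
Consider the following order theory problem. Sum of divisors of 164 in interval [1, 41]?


Interval [1,41] in divisors of 164: [1, 41]
Sum = 42


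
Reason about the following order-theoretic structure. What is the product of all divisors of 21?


Divisors of 21: [1, 3, 7, 21]
Product = n^(d(n)/2) = 21^(4/2)
Product = 441


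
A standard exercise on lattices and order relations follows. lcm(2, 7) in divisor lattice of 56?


Join=lcm.
gcd(2,7)=1
lcm=14


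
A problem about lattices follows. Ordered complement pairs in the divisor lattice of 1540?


Complement pair (a,b): a meet b = bottom, a join b = top.
Here: gcd(a,b)=1 and lcm(a,b)=1540, i.e. a*b=1540 with a,b coprime.
Pairs found: (1,1540), (4,385), (5,308), (7,220), ... (12 more)
Total ordered pairs: 16


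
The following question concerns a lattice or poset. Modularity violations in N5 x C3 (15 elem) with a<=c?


Modular law: if a <= c then a v (b ^ c) = (a v b) ^ c.
Check all triples (a,b,c) with a <= c among 15 elements.
  e.g. a=(a,0), b=(c,0), c=(b,0): lhs=(a,0) != rhs=(b,0)
  e.g. a=(a,0), b=(c,1), c=(b,0): lhs=(a,0) != rhs=(b,0)
Total violating triples: 18


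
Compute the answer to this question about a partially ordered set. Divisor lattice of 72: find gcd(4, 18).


In a divisor lattice, meet = gcd (greatest common divisor).
By Euclidean algorithm or factoring: gcd(4,18) = 2


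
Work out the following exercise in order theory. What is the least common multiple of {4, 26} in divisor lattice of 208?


In a divisor lattice, join = lcm (least common multiple).
Compute lcm iteratively: start with first element, then lcm(current, next).
Elements: [4, 26]
lcm(4,26) = 52
Final lcm = 52


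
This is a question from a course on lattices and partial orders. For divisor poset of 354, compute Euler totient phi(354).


phi(n) = n * prod_{p|n} (1 - 1/p).
Prime divisors of 354: [2, 3, 59]
phi(354) = 354 * (1 - 1/2) * (1 - 1/3) * (1 - 1/59)
phi(354) = 116


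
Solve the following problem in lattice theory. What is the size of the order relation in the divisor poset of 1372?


The order relation is {(a,b) : a <= b}, reflexive so it includes (a,a).
Examples: (1,1), (1,1372), (1,14), (1,196), (1,2), ...
Total ordered pairs: 60


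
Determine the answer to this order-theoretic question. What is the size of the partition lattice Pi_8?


B(n) = number of set partitions of an n-element set.
B(n) satisfies the recurrence: B(n+1) = sum_k C(n,k)*B(k).
B(8) = 4140


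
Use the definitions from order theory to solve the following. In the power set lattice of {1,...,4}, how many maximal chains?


A maximal chain goes from the minimum element to a maximal element via cover relations.
Counting all min-to-max paths in the cover graph.
Total maximal chains: 24


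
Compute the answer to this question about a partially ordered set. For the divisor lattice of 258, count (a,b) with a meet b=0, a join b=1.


Complement pair (a,b): a meet b = bottom, a join b = top.
Here: gcd(a,b)=1 and lcm(a,b)=258, i.e. a*b=258 with a,b coprime.
Pairs found: (1,258), (2,129), (3,86), (6,43), ... (4 more)
Total ordered pairs: 8


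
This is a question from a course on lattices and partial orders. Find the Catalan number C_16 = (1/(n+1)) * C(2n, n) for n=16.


C(n) = C(2n, n) / (n+1).
C(32, 16) = 601080390
C(16) = 601080390 / 17 = 35357670


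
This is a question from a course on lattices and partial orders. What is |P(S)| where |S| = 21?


Power set = 2^n.
2^21 = 2097152


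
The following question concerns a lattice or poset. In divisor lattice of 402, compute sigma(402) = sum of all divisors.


sigma(n) = sum of divisors.
Divisors of 402: [1, 2, 3, 6, 67, 134, 201, 402]
Sum = 816


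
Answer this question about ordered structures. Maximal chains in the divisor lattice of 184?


A maximal chain goes from the minimum element to a maximal element via cover relations.
Counting all min-to-max paths in the cover graph.
Total maximal chains: 4


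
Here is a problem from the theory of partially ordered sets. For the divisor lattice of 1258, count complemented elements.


An element a is complemented if some b has a meet b = bottom, a join b = top.
a is complemented iff gcd(a, n/a)=1, i.e. a is a unitary divisor of 1258.
Complemented elements: 1, 2, 17, 34, 37, 74, ... (2 more)
Count: 8


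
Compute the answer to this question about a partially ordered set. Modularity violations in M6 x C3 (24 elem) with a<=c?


Modular law: if a <= c then a v (b ^ c) = (a v b) ^ c.
Check all triples (a,b,c) with a <= c among 24 elements.
This lattice is modular (diamonds M_m and their chain-products are modular).
Total violating triples: 0


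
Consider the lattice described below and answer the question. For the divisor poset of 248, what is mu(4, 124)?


In a divisor lattice, mu(a,b) = mu(b/a) where mu is the classical Mobius function.
b/a = 124/4 = 31
Prime factorization of 31: primes [31]
31 is squarefree with 1 prime factor(s), so mu(31) = (-1)^1 = -1


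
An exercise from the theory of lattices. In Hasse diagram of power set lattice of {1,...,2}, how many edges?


A cover relation a -< b holds when a < b with no c strictly between.
Cover relations:
  {} -< {1}
  {} -< {2}
  {1} -< {1,2}
  {2} -< {1,2}
Total: 4


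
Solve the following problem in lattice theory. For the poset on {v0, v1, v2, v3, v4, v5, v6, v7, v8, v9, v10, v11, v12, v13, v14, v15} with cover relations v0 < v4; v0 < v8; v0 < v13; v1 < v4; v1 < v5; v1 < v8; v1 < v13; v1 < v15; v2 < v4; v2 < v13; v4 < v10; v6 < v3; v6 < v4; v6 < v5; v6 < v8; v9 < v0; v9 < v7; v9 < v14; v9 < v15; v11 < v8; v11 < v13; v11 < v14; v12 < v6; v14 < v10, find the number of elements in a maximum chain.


A chain is a totally ordered subset; we count the number of elements in a maximum chain.
Compute, for each element x, the size of the longest chain ending at x:
  v1: 1
  v2: 1
  v9: 1
  v11: 1
  v12: 1
  v0: 2
  ...
A maximum chain: v9 < v0 < v4 < v10
Number of elements in the longest chain: 4


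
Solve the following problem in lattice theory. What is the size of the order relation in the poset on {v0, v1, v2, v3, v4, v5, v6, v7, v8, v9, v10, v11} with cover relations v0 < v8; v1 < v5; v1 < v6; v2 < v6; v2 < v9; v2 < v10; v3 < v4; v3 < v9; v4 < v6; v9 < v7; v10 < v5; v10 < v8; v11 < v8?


The order relation is {(a,b) : a <= b}, reflexive so it includes (a,a).
Examples: (v0,v0), (v0,v8), (v1,v1), (v1,v5), (v1,v6), ...
Total ordered pairs: 30


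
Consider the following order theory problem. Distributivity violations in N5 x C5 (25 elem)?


Distributive law: a ^ (b v c) = (a ^ b) v (a ^ c).
Check all 25^3 = 15625 ordered triples (a,b,c).
  e.g. a=(b,0), b=(a,0), c=(c,0): lhs=(b,0) != rhs=(a,0)
  e.g. a=(b,0), b=(a,0), c=(c,1): lhs=(b,0) != rhs=(a,0)
Total violating triples: 250


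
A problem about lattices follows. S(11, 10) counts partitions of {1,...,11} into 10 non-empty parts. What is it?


S(n,k) = k*S(n-1,k) + S(n-1,k-1).
S(10,10) = 1, S(10,9) = 45
S(11,10) = 10*1 + 45 = 10 + 45
S(11,10) = 55


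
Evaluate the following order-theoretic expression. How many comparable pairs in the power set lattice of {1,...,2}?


A comparable pair {a,b} has a < b or b < a in the order.
Count unordered pairs where one element is strictly below the other.
Examples: {{},{1}}, {{},{2}}, {{},{1,2}}, {{1},{1,2}}, ...
Total comparable pairs: 5


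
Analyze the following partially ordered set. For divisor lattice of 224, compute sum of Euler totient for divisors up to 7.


Divisors of 224 up to 7: [1, 2, 4, 7]
phi values: [1, 1, 2, 6]
Sum = 10


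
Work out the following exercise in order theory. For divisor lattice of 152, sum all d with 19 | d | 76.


Interval [19,76] in divisors of 152: [19, 38, 76]
Sum = 133


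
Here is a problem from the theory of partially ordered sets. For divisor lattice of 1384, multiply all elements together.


Divisors of 1384: [1, 2, 4, 8, 173, 346, 692, 1384]
Product = n^(d(n)/2) = 1384^(8/2)
Product = 3668971687936


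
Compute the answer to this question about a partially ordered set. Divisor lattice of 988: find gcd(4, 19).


In a divisor lattice, meet = gcd (greatest common divisor).
By Euclidean algorithm or factoring: gcd(4,19) = 1


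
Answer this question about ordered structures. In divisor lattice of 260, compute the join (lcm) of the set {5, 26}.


In a divisor lattice, join = lcm (least common multiple).
Compute lcm iteratively: start with first element, then lcm(current, next).
Elements: [5, 26]
lcm(5,26) = 130
Final lcm = 130


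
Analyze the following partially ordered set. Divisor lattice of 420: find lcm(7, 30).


In a divisor lattice, join = lcm (least common multiple).
gcd(7,30) = 1
lcm(7,30) = 7*30/gcd = 210/1 = 210


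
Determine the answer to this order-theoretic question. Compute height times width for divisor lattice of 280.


Height = length of longest chain minus 1; width = size of largest antichain.
A maximum chain: 1 | 7 | 35 | 70 | 140 | 280  (height 5).
A maximum antichain: {4, 10, 14, 35}  (width 4).
Product = 5 * 4 = 20


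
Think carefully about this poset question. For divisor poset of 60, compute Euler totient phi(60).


phi(n) = n * prod_{p|n} (1 - 1/p).
Prime divisors of 60: [2, 3, 5]
phi(60) = 60 * (1 - 1/2) * (1 - 1/3) * (1 - 1/5)
phi(60) = 16


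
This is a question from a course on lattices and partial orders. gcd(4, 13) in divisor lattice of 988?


Meet=gcd.
gcd(4,13)=1


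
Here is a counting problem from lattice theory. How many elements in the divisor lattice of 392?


Divisors of 392: [1, 2, 4, 7, 8, 14, 28, 49, 56, 98, 196, 392]
Count: 12


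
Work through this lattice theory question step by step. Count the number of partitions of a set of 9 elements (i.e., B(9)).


B(n) = number of set partitions of an n-element set.
B(n) satisfies the recurrence: B(n+1) = sum_k C(n,k)*B(k).
B(9) = 21147
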